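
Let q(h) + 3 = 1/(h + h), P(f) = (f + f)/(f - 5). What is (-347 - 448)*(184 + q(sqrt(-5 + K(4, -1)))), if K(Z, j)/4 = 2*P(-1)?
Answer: -143895 + 795*I*sqrt(21)/14 ≈ -1.439e+5 + 260.22*I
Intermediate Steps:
P(f) = 2*f/(-5 + f) (P(f) = (2*f)/(-5 + f) = 2*f/(-5 + f))
K(Z, j) = 8/3 (K(Z, j) = 4*(2*(2*(-1)/(-5 - 1))) = 4*(2*(2*(-1)/(-6))) = 4*(2*(2*(-1)*(-1/6))) = 4*(2*(1/3)) = 4*(2/3) = 8/3)
q(h) = -3 + 1/(2*h) (q(h) = -3 + 1/(h + h) = -3 + 1/(2*h))
(-347 - 448)*(184 + q(sqrt(-5 + K(4, -1)))) = (-347 - 448)*(184 + (-3 + 1/(2*(sqrt(-5 + 8/3))))) = -795*(184 + (-3 + 1/(2*(sqrt(-7/3))))) = -795*(184 + (-3 + 1/(2*((I*sqrt(21)/3))))) = -795*(184 + (-3 + (-I*sqrt(21)/7)/2)) = -795*(184 + (-3 - I*sqrt(21)/14)) = -795*(181 - I*sqrt(21)/14) = -143895 + 795*I*sqrt(21)/14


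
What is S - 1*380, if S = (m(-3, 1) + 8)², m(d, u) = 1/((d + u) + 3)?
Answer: -299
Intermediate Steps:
m(d, u) = 1/(3 + d + u)
S = 81 (S = (1/(3 - 3 + 1) + 8)² = (1/1 + 8)² = (1 + 8)² = 9² = 81)
S - 1*380 = 81 - 1*380 = 81 - 380 = -299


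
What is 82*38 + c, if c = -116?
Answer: 3000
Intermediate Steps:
82*38 + c = 82*38 - 116 = 3116 - 116 = 3000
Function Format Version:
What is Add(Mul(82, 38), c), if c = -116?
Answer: 3000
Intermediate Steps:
Add(Mul(82, 38), c) = Add(Mul(82, 38), -116) = Add(3116, -116) = 3000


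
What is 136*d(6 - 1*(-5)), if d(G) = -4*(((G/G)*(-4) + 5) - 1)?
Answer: 0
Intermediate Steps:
d(G) = 0 (d(G) = -4*((1*(-4) + 5) - 1) = -4*((-4 + 5) - 1) = -4*(1 - 1) = -4*0 = 0)
136*d(6 - 1*(-5)) = 136*0 = 0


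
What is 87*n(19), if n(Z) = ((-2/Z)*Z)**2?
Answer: 348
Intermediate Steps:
n(Z) = 4 (n(Z) = (-2)**2 = 4)
87*n(19) = 87*4 = 348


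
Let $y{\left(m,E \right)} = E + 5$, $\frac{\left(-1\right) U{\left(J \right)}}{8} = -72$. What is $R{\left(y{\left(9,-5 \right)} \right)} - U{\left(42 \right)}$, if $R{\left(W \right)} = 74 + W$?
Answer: $-502$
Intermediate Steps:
$U{\left(J \right)} = 576$ ($U{\left(J \right)} = \left(-8\right) \left(-72\right) = 576$)
$y{\left(m,E \right)} = 5 + E$
$R{\left(y{\left(9,-5 \right)} \right)} - U{\left(42 \right)} = \left(74 + \left(5 - 5\right)\right) - 576 = \left(74 + 0\right) - 576 = 74 - 576 = -502$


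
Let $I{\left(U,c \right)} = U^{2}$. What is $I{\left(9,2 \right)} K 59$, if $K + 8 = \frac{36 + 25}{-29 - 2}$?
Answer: $- \frac{1476711}{31} \approx -47636.0$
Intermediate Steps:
$K = - \frac{309}{31}$ ($K = -8 + \frac{36 + 25}{-29 - 2} = -8 + \frac{61}{-31} = -8 + 61 \left(- \frac{1}{31}\right) = -8 - \frac{61}{31} = - \frac{309}{31} \approx -9.9677$)
$I{\left(9,2 \right)} K 59 = 9^{2} \left(- \frac{309}{31}\right) 59 = 81 \left(- \frac{309}{31}\right) 59 = \left(- \frac{25029}{31}\right) 59 = - \frac{1476711}{31}$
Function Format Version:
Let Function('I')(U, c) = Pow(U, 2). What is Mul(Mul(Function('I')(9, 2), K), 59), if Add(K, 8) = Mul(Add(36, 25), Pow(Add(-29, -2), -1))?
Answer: Rational(-1476711, 31) ≈ -47636.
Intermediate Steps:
K = Rational(-309, 31) (K = Add(-8, Mul(Add(36, 25), Pow(Add(-29, -2), -1))) = Add(-8, Mul(61, Pow(-31, -1))) = Add(-8, Mul(61, Rational(-1, 31))) = Add(-8, Rational(-61, 31)) = Rational(-309, 31) ≈ -9.9677)
Mul(Mul(Function('I')(9, 2), K), 59) = Mul(Mul(Pow(9, 2), Rational(-309, 31)), 59) = Mul(Mul(81, Rational(-309, 31)), 59) = Mul(Rational(-25029, 31), 59) = Rational(-1476711, 31)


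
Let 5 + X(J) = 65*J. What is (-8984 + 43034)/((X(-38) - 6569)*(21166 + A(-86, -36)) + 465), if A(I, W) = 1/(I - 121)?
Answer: -7048350/39624932629 ≈ -0.00017788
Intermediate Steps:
A(I, W) = 1/(-121 + I)
X(J) = -5 + 65*J
(-8984 + 43034)/((X(-38) - 6569)*(21166 + A(-86, -36)) + 465) = (-8984 + 43034)/(((-5 + 65*(-38)) - 6569)*(21166 + 1/(-121 - 86)) + 465) = 34050/(((-5 - 2470) - 6569)*(21166 + 1/(-207)) + 465) = 34050/((-2475 - 6569)*(21166 - 1/207) + 465) = 34050/(-9044*4381361/207 + 465) = 34050/(-39625028884/207 + 465) = 34050/(-39624932629/207) = 34050*(-207/39624932629) = -7048350/39624932629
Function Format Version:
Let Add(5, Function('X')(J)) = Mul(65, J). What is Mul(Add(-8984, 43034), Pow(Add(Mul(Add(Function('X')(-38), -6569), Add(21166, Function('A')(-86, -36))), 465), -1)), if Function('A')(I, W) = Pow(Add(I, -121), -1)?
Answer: Rational(-7048350, 39624932629) ≈ -0.00017788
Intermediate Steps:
Function('A')(I, W) = Pow(Add(-121, I), -1)
Function('X')(J) = Add(-5, Mul(65, J))
Mul(Add(-8984, 43034), Pow(Add(Mul(Add(Function('X')(-38), -6569), Add(21166, Function('A')(-86, -36))), 465), -1)) = Mul(Add(-8984, 43034), Pow(Add(Mul(Add(Add(-5, Mul(65, -38)), -6569), Add(21166, Pow(Add(-121, -86), -1))), 465), -1)) = Mul(34050, Pow(Add(Mul(Add(Add(-5, -2470), -6569), Add(21166, Pow(-207, -1))), 465), -1)) = Mul(34050, Pow(Add(Mul(Add(-2475, -6569), Add(21166, Rational(-1, 207))), 465), -1)) = Mul(34050, Pow(Add(Mul(-9044, Rational(4381361, 207)), 465), -1)) = Mul(34050, Pow(Add(Rational(-39625028884, 207), 465), -1)) = Mul(34050, Pow(Rational(-39624932629, 207), -1)) = Mul(34050, Rational(-207, 39624932629)) = Rational(-7048350, 39624932629)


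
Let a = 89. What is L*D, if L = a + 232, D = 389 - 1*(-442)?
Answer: 266751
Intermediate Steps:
D = 831 (D = 389 + 442 = 831)
L = 321 (L = 89 + 232 = 321)
L*D = 321*831 = 266751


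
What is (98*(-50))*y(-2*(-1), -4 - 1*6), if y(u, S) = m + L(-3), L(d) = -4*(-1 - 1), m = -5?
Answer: -14700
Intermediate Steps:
L(d) = 8 (L(d) = -4*(-2) = 8)
y(u, S) = 3 (y(u, S) = -5 + 8 = 3)
(98*(-50))*y(-2*(-1), -4 - 1*6) = (98*(-50))*3 = -4900*3 = -14700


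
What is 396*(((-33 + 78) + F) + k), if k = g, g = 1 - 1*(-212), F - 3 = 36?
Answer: 117612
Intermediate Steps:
F = 39 (F = 3 + 36 = 39)
g = 213 (g = 1 + 212 = 213)
k = 213
396*(((-33 + 78) + F) + k) = 396*(((-33 + 78) + 39) + 213) = 396*((45 + 39) + 213) = 396*(84 + 213) = 396*297 = 117612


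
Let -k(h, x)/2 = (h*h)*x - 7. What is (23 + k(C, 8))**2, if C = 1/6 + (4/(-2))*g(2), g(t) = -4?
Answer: 85951441/81 ≈ 1.0611e+6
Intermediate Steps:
C = 49/6 (C = 1/6 + (4/(-2))*(-4) = 1/6 + (4*(-1/2))*(-4) = 1/6 - 2*(-4) = 1/6 + 8 = 49/6 ≈ 8.1667)
k(h, x) = 14 - 2*x*h**2 (k(h, x) = -2*((h*h)*x - 7) = -2*(h**2*x - 7) = -2*(x*h**2 - 7) = -2*(-7 + x*h**2) = 14 - 2*x*h**2)
(23 + k(C, 8))**2 = (23 + (14 - 2*8*(49/6)**2))**2 = (23 + (14 - 2*8*2401/36))**2 = (23 + (14 - 9604/9))**2 = (23 - 9478/9)**2 = (-9271/9)**2 = 85951441/81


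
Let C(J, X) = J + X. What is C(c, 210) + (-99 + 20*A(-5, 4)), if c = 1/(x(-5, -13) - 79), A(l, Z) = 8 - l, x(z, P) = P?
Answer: 34131/92 ≈ 370.99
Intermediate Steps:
c = -1/92 (c = 1/(-13 - 79) = 1/(-92) = -1/92 ≈ -0.010870)
C(c, 210) + (-99 + 20*A(-5, 4)) = (-1/92 + 210) + (-99 + 20*(8 - 1*(-5))) = 19319/92 + (-99 + 20*(8 + 5)) = 19319/92 + (-99 + 20*13) = 19319/92 + (-99 + 260) = 19319/92 + 161 = 34131/92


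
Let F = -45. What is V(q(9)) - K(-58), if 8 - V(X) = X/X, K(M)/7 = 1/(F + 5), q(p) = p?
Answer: 287/40 ≈ 7.1750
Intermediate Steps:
K(M) = -7/40 (K(M) = 7/(-45 + 5) = 7/(-40) = 7*(-1/40) = -7/40)
V(X) = 7 (V(X) = 8 - X/X = 8 - 1*1 = 8 - 1 = 7)
V(q(9)) - K(-58) = 7 - 1*(-7/40) = 7 + 7/40 = 287/40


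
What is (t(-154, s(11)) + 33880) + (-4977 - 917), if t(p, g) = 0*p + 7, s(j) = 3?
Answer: 27993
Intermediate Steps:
t(p, g) = 7 (t(p, g) = 0 + 7 = 7)
(t(-154, s(11)) + 33880) + (-4977 - 917) = (7 + 33880) + (-4977 - 917) = 33887 - 5894 = 27993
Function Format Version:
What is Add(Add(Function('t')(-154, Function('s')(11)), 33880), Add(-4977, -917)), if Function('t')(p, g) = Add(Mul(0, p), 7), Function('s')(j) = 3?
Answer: 27993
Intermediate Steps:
Function('t')(p, g) = 7 (Function('t')(p, g) = Add(0, 7) = 7)
Add(Add(Function('t')(-154, Function('s')(11)), 33880), Add(-4977, -917)) = Add(Add(7, 33880), Add(-4977, -917)) = Add(33887, -5894) = 27993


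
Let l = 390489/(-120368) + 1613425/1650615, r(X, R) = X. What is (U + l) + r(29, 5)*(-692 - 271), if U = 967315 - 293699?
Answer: 25657166399814829/39736245264 ≈ 6.4569e+5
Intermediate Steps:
l = -90068452067/39736245264 (l = 390489*(-1/120368) + 1613425*(1/1650615) = -390489/120368 + 322685/330123 = -90068452067/39736245264 ≈ -2.2667)
U = 673616
(U + l) + r(29, 5)*(-692 - 271) = (673616 - 90068452067/39736245264) + 29*(-692 - 271) = 26766880521302557/39736245264 + 29*(-963) = 26766880521302557/39736245264 - 27927 = 25657166399814829/39736245264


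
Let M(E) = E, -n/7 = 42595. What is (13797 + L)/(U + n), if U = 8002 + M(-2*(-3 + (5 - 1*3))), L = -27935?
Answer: 14138/290161 ≈ 0.048725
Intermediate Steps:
n = -298165 (n = -7*42595 = -298165)
U = 8004 (U = 8002 - 2*(-3 + (5 - 1*3)) = 8002 - 2*(-3 + (5 - 3)) = 8002 - 2*(-3 + 2) = 8002 - 2*(-1) = 8002 + 2 = 8004)
(13797 + L)/(U + n) = (13797 - 27935)/(8004 - 298165) = -14138/(-290161) = -14138*(-1/290161) = 14138/290161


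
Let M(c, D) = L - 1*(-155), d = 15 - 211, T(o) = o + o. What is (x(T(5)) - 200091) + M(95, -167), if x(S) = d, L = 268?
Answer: -199864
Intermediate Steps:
T(o) = 2*o
d = -196
x(S) = -196
M(c, D) = 423 (M(c, D) = 268 - 1*(-155) = 268 + 155 = 423)
(x(T(5)) - 200091) + M(95, -167) = (-196 - 200091) + 423 = -200287 + 423 = -199864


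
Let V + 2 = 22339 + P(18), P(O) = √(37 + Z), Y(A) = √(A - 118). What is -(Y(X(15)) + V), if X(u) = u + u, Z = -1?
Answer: -22343 - 2*I*√22 ≈ -22343.0 - 9.3808*I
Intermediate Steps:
X(u) = 2*u
Y(A) = √(-118 + A)
P(O) = 6 (P(O) = √(37 - 1) = √36 = 6)
V = 22343 (V = -2 + (22339 + 6) = -2 + 22345 = 22343)
-(Y(X(15)) + V) = -(√(-118 + 2*15) + 22343) = -(√(-118 + 30) + 22343) = -(√(-88) + 22343) = -(2*I*√22 + 22343) = -(22343 + 2*I*√22) = -22343 - 2*I*√22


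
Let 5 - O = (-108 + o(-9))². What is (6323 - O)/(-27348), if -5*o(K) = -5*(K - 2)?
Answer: -20479/27348 ≈ -0.74883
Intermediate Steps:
o(K) = -2 + K (o(K) = -(-1)*(K - 2) = -(-1)*(-2 + K) = -(10 - 5*K)/5 = -2 + K)
O = -14156 (O = 5 - (-108 + (-2 - 9))² = 5 - (-108 - 11)² = 5 - 1*(-119)² = 5 - 1*14161 = 5 - 14161 = -14156)
(6323 - O)/(-27348) = (6323 - 1*(-14156))/(-27348) = (6323 + 14156)*(-1/27348) = 20479*(-1/27348) = -20479/27348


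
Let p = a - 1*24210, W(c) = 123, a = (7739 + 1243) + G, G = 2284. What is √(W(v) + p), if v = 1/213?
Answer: I*√12821 ≈ 113.23*I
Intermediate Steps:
v = 1/213 ≈ 0.0046948
a = 11266 (a = (7739 + 1243) + 2284 = 8982 + 2284 = 11266)
p = -12944 (p = 11266 - 1*24210 = 11266 - 24210 = -12944)
√(W(v) + p) = √(123 - 12944) = √(-12821) = I*√12821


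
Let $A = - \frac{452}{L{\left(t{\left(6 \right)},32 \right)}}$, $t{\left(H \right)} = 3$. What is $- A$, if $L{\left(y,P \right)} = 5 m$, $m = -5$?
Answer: $- \frac{452}{25} \approx -18.08$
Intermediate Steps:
$L{\left(y,P \right)} = -25$ ($L{\left(y,P \right)} = 5 \left(-5\right) = -25$)
$A = \frac{452}{25}$ ($A = - \frac{452}{-25} = \left(-452\right) \left(- \frac{1}{25}\right) = \frac{452}{25} \approx 18.08$)
$- A = \left(-1\right) \frac{452}{25} = - \frac{452}{25}$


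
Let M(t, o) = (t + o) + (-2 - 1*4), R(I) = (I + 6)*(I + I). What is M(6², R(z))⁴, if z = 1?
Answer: 3748096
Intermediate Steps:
R(I) = 2*I*(6 + I) (R(I) = (6 + I)*(2*I) = 2*I*(6 + I))
M(t, o) = -6 + o + t (M(t, o) = (o + t) + (-2 - 4) = (o + t) - 6 = -6 + o + t)
M(6², R(z))⁴ = (-6 + 2*1*(6 + 1) + 6²)⁴ = (-6 + 2*1*7 + 36)⁴ = (-6 + 14 + 36)⁴ = 44⁴ = 3748096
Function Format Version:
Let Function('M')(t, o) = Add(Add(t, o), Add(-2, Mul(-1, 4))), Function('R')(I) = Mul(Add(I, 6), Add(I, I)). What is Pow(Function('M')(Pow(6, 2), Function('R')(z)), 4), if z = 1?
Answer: 3748096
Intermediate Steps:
Function('R')(I) = Mul(2, I, Add(6, I)) (Function('R')(I) = Mul(Add(6, I), Mul(2, I)) = Mul(2, I, Add(6, I)))
Function('M')(t, o) = Add(-6, o, t) (Function('M')(t, o) = Add(Add(o, t), Add(-2, -4)) = Add(Add(o, t), -6) = Add(-6, o, t))
Pow(Function('M')(Pow(6, 2), Function('R')(z)), 4) = Pow(Add(-6, Mul(2, 1, Add(6, 1)), Pow(6, 2)), 4) = Pow(Add(-6, Mul(2, 1, 7), 36), 4) = Pow(Add(-6, 14, 36), 4) = Pow(44, 4) = 3748096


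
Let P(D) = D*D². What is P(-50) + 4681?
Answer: -120319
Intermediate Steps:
P(D) = D³
P(-50) + 4681 = (-50)³ + 4681 = -125000 + 4681 = -120319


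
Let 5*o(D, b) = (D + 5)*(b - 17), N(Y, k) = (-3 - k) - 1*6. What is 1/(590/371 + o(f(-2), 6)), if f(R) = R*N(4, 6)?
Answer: -371/27977 ≈ -0.013261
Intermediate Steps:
N(Y, k) = -9 - k (N(Y, k) = (-3 - k) - 6 = -9 - k)
f(R) = -15*R (f(R) = R*(-9 - 1*6) = R*(-9 - 6) = R*(-15) = -15*R)
o(D, b) = (-17 + b)*(5 + D)/5 (o(D, b) = ((D + 5)*(b - 17))/5 = ((5 + D)*(-17 + b))/5 = ((-17 + b)*(5 + D))/5 = (-17 + b)*(5 + D)/5)
1/(590/371 + o(f(-2), 6)) = 1/(590/371 + (-17 + 6 - (-51)*(-2) + (⅕)*(-15*(-2))*6)) = 1/(590*(1/371) + (-17 + 6 - 17/5*30 + (⅕)*30*6)) = 1/(590/371 + (-17 + 6 - 102 + 36)) = 1/(590/371 - 77) = 1/(-27977/371) = -371/27977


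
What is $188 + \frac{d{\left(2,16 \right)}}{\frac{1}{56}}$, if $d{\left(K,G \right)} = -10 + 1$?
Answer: $-316$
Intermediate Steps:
$d{\left(K,G \right)} = -9$
$188 + \frac{d{\left(2,16 \right)}}{\frac{1}{56}} = 188 - \frac{9}{\frac{1}{56}} = 188 - 9 \frac{1}{\frac{1}{56}} = 188 - 504 = -316$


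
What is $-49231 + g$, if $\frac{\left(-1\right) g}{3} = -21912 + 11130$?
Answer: $-16885$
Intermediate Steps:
$g = 32346$ ($g = - 3 \left(-21912 + 11130\right) = \left(-3\right) \left(-10782\right) = 32346$)
$-49231 + g = -49231 + 32346 = -16885$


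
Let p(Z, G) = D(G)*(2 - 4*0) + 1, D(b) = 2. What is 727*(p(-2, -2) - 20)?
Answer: -10905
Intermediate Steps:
p(Z, G) = 5 (p(Z, G) = 2*(2 - 4*0) + 1 = 2*(2 + 0) + 1 = 2*2 + 1 = 4 + 1 = 5)
727*(p(-2, -2) - 20) = 727*(5 - 20) = 727*(-15) = -10905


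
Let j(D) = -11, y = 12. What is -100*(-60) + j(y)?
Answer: 5989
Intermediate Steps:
-100*(-60) + j(y) = -100*(-60) - 11 = 6000 - 11 = 5989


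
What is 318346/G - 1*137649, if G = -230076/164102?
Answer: -2996819522/8217 ≈ -3.6471e+5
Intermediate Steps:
G = -115038/82051 (G = -230076*1/164102 = -115038/82051 ≈ -1.4020)
318346/G - 1*137649 = 318346/(-115038/82051) - 1*137649 = 318346*(-82051/115038) - 137649 = -1865757689/8217 - 137649 = -2996819522/8217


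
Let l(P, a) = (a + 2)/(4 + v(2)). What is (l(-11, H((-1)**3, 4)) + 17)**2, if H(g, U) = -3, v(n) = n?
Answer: 10201/36 ≈ 283.36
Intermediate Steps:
l(P, a) = 1/3 + a/6 (l(P, a) = (a + 2)/(4 + 2) = (2 + a)/6 = (2 + a)*(1/6) = 1/3 + a/6)
(l(-11, H((-1)**3, 4)) + 17)**2 = ((1/3 + (1/6)*(-3)) + 17)**2 = ((1/3 - 1/2) + 17)**2 = (-1/6 + 17)**2 = (101/6)**2 = 10201/36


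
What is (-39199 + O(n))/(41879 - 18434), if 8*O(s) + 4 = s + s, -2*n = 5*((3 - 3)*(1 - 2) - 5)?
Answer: -313571/187560 ≈ -1.6718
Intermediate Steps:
n = 25/2 (n = -5*((3 - 3)*(1 - 2) - 5)/2 = -5*(0*(-1) - 5)/2 = -5*(0 - 5)/2 = -5*(-5)/2 = -1/2*(-25) = 25/2 ≈ 12.500)
O(s) = -1/2 + s/4 (O(s) = -1/2 + (s + s)/8 = -1/2 + (2*s)/8 = -1/2 + s/4)
(-39199 + O(n))/(41879 - 18434) = (-39199 + (-1/2 + (1/4)*(25/2)))/(41879 - 18434) = (-39199 + (-1/2 + 25/8))/23445 = (-39199 + 21/8)*(1/23445) = -313571/8*1/23445 = -313571/187560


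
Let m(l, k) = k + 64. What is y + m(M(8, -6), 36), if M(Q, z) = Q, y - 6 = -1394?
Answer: -1288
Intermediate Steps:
y = -1388 (y = 6 - 1394 = -1388)
m(l, k) = 64 + k
y + m(M(8, -6), 36) = -1388 + (64 + 36) = -1388 + 100 = -1288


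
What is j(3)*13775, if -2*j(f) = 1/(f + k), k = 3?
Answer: -13775/12 ≈ -1147.9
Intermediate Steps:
j(f) = -1/(2*(3 + f)) (j(f) = -1/(2*(f + 3)) = -1/(2*(3 + f)))
j(3)*13775 = -1/(6 + 2*3)*13775 = -1/(6 + 6)*13775 = -1/12*13775 = -13775/12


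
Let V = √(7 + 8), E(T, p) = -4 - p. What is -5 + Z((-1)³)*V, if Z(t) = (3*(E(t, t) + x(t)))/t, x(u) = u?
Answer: -5 + 12*√15 ≈ 41.476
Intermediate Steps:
V = √15 ≈ 3.8730
Z(t) = -12/t (Z(t) = (3*((-4 - t) + t))/t = (3*(-4))/t = -12/t)
-5 + Z((-1)³)*V = -5 + (-12/((-1)³))*√15 = -5 + (-12/(-1))*√15 = -5 + (-12*(-1))*√15 = -5 + 12*√15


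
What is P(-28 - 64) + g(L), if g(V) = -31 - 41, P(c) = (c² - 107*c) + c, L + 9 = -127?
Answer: 18144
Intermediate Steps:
L = -136 (L = -9 - 127 = -136)
P(c) = c² - 106*c
g(V) = -72
P(-28 - 64) + g(L) = (-28 - 64)*(-106 + (-28 - 64)) - 72 = -92*(-106 - 92) - 72 = -92*(-198) - 72 = 18216 - 72 = 18144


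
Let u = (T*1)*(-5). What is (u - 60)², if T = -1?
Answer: 3025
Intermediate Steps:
u = 5 (u = -1*1*(-5) = -1*(-5) = 5)
(u - 60)² = (5 - 60)² = (-55)² = 3025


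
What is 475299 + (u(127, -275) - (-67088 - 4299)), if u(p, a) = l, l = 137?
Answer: 546823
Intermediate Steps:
u(p, a) = 137
475299 + (u(127, -275) - (-67088 - 4299)) = 475299 + (137 - (-67088 - 4299)) = 475299 + (137 - 1*(-71387)) = 475299 + (137 + 71387) = 475299 + 71524 = 546823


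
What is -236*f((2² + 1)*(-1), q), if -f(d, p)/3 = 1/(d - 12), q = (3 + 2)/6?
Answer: -708/17 ≈ -41.647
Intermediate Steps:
q = ⅚ (q = 5*(⅙) = ⅚ ≈ 0.83333)
f(d, p) = -3/(-12 + d) (f(d, p) = -3/(d - 12) = -3/(-12 + d))
-236*f((2² + 1)*(-1), q) = -(-708)/(-12 + (2² + 1)*(-1)) = -(-708)/(-12 + (4 + 1)*(-1)) = -(-708)/(-12 + 5*(-1)) = -(-708)/(-12 - 5) = -(-708)/(-17) = -(-708)*(-1)/17 = -236*3/17 = -708/17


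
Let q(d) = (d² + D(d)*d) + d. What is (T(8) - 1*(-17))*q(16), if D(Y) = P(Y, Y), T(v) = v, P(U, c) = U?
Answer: 13200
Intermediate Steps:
D(Y) = Y
q(d) = d + 2*d² (q(d) = (d² + d*d) + d = (d² + d²) + d = 2*d² + d = d + 2*d²)
(T(8) - 1*(-17))*q(16) = (8 - 1*(-17))*(16*(1 + 2*16)) = (8 + 17)*(16*(1 + 32)) = 25*(16*33) = 25*528 = 13200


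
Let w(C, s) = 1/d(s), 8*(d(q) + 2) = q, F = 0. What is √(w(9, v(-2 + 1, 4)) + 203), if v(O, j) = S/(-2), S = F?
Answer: 9*√10/2 ≈ 14.230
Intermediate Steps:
S = 0
d(q) = -2 + q/8
v(O, j) = 0 (v(O, j) = 0/(-2) = 0*(-½) = 0)
w(C, s) = 1/(-2 + s/8)
√(w(9, v(-2 + 1, 4)) + 203) = √(8/(-16 + 0) + 203) = √(8/(-16) + 203) = √(8*(-1/16) + 203) = √(-½ + 203) = √(405/2) = 9*√10/2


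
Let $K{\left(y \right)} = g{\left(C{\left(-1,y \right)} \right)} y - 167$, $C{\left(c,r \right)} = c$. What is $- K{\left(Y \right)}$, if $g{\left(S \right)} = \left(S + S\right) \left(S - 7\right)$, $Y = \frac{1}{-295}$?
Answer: $\frac{49281}{295} \approx 167.05$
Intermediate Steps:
$Y = - \frac{1}{295} \approx -0.0033898$
$g{\left(S \right)} = 2 S \left(-7 + S\right)$
$K{\left(y \right)} = -167 + 16 y$ ($K{\left(y \right)} = 2 \left(-1\right) \left(-7 - 1\right) y - 167 = 2 \left(-1\right) \left(-8\right) y - 167 = 16 y - 167 = -167 + 16 y$)
$- K{\left(Y \right)} = - (-167 + 16 \left(- \frac{1}{295}\right)) = - (-167 - \frac{16}{295}) = \left(-1\right) \left(- \frac{49281}{295}\right) = \frac{49281}{295}$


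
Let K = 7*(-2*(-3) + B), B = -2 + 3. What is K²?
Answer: 2401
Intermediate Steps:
B = 1
K = 49 (K = 7*(-2*(-3) + 1) = 7*(6 + 1) = 7*7 = 49)
K² = 49² = 2401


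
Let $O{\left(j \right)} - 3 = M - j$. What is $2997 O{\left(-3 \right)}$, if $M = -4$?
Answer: $5994$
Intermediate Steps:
$O{\left(j \right)} = -1 - j$ ($O{\left(j \right)} = 3 - \left(4 + j\right) = -1 - j$)
$2997 O{\left(-3 \right)} = 2997 \left(-1 - -3\right) = 2997 \left(-1 + 3\right) = 2997 \cdot 2 = 5994$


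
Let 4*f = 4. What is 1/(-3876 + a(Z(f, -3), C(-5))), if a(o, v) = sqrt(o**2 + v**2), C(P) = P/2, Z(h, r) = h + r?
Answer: -15504/60093463 - 2*sqrt(41)/60093463 ≈ -0.00025821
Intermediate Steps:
f = 1 (f = (1/4)*4 = 1)
C(P) = P/2 (C(P) = P*(1/2) = P/2)
1/(-3876 + a(Z(f, -3), C(-5))) = 1/(-3876 + sqrt((1 - 3)**2 + ((1/2)*(-5))**2)) = 1/(-3876 + sqrt((-2)**2 + (-5/2)**2)) = 1/(-3876 + sqrt(4 + 25/4)) = 1/(-3876 + sqrt(41/4)) = 1/(-3876 + sqrt(41)/2)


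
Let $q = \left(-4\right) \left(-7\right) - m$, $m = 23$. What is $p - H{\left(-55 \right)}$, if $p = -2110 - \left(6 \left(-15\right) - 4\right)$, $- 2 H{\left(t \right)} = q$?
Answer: $- \frac{4027}{2} \approx -2013.5$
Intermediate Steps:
$q = 5$ ($q = \left(-4\right) \left(-7\right) - 23 = 28 - 23 = 5$)
$H{\left(t \right)} = - \frac{5}{2}$ ($H{\left(t \right)} = \left(- \frac{1}{2}\right) 5 = - \frac{5}{2}$)
$p = -2016$ ($p = -2110 - \left(-90 - 4\right) = -2110 - -94 = -2110 + 94 = -2016$)
$p - H{\left(-55 \right)} = -2016 - - \frac{5}{2} = -2016 + \frac{5}{2} = - \frac{4027}{2}$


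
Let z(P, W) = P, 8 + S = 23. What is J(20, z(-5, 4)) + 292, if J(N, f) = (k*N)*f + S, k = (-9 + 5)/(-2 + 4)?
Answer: 507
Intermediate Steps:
S = 15 (S = -8 + 23 = 15)
k = -2 (k = -4/2 = -4*½ = -2)
J(N, f) = 15 - 2*N*f (J(N, f) = (-2*N)*f + 15 = -2*N*f + 15 = 15 - 2*N*f)
J(20, z(-5, 4)) + 292 = (15 - 2*20*(-5)) + 292 = (15 + 200) + 292 = 215 + 292 = 507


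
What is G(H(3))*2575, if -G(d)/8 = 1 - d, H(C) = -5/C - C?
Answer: -350200/3 ≈ -1.1673e+5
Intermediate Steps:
H(C) = -C - 5/C
G(d) = -8 + 8*d (G(d) = -8*(1 - d) = -8 + 8*d)
G(H(3))*2575 = (-8 + 8*(-1*3 - 5/3))*2575 = (-8 + 8*(-3 - 5*⅓))*2575 = (-8 + 8*(-3 - 5/3))*2575 = (-8 + 8*(-14/3))*2575 = (-8 - 112/3)*2575 = -136/3*2575 = -350200/3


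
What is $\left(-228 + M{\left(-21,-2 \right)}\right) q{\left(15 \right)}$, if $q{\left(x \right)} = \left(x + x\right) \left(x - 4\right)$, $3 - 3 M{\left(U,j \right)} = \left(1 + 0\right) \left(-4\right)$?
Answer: $-74470$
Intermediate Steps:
$M{\left(U,j \right)} = \frac{7}{3}$ ($M{\left(U,j \right)} = 1 - \frac{\left(1 + 0\right) \left(-4\right)}{3} = 1 - \frac{1 \left(-4\right)}{3} = 1 - - \frac{4}{3} = 1 + \frac{4}{3} = \frac{7}{3}$)
$q{\left(x \right)} = 2 x \left(-4 + x\right)$
$\left(-228 + M{\left(-21,-2 \right)}\right) q{\left(15 \right)} = \left(-228 + \frac{7}{3}\right) 2 \cdot 15 \left(-4 + 15\right) = - \frac{677 \cdot 2 \cdot 15 \cdot 11}{3} = \left(- \frac{677}{3}\right) 330 = -74470$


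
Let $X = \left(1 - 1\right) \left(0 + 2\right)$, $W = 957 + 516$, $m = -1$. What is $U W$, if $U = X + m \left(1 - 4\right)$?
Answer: $4419$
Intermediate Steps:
$W = 1473$
$X = 0$ ($X = 0 \cdot 2 = 0$)
$U = 3$ ($U = 0 - \left(1 - 4\right) = 0 - -3 = 0 + 3 = 3$)
$U W = 3 \cdot 1473 = 4419$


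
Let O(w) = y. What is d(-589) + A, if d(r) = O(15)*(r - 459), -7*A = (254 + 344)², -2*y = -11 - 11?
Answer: -438300/7 ≈ -62614.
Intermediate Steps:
y = 11 (y = -(-11 - 11)/2 = -½*(-22) = 11)
A = -357604/7 (A = -(254 + 344)²/7 = -⅐*598² = -⅐*357604 = -357604/7 ≈ -51086.)
O(w) = 11
d(r) = -5049 + 11*r (d(r) = 11*(r - 459) = 11*(-459 + r) = -5049 + 11*r)
d(-589) + A = (-5049 + 11*(-589)) - 357604/7 = (-5049 - 6479) - 357604/7 = -11528 - 357604/7 = -438300/7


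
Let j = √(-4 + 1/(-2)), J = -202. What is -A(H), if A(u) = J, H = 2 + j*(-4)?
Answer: 202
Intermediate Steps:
j = 3*I*√2/2 (j = √(-4 - ½) = √(-9/2) = 3*I*√2/2 ≈ 2.1213*I)
H = 2 - 6*I*√2 (H = 2 + (3*I*√2/2)*(-4) = 2 - 6*I*√2 ≈ 2.0 - 8.4853*I)
A(u) = -202
-A(H) = -1*(-202) = 202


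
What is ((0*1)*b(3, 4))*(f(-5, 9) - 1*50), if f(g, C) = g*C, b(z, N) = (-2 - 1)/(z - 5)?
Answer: 0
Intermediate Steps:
b(z, N) = -3/(-5 + z)
f(g, C) = C*g
((0*1)*b(3, 4))*(f(-5, 9) - 1*50) = ((0*1)*(-3/(-5 + 3)))*(9*(-5) - 1*50) = (0*(-3/(-2)))*(-45 - 50) = (0*(-3*(-½)))*(-95) = (0*(3/2))*(-95) = 0*(-95) = 0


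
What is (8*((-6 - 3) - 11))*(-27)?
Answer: 4320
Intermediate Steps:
(8*((-6 - 3) - 11))*(-27) = (8*(-9 - 11))*(-27) = (8*(-20))*(-27) = -160*(-27) = 4320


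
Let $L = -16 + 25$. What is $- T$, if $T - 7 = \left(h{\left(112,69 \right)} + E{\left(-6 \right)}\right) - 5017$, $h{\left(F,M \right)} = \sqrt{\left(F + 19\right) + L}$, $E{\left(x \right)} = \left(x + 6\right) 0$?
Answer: $5010 - 2 \sqrt{35} \approx 4998.2$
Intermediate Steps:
$E{\left(x \right)} = 0$ ($E{\left(x \right)} = \left(6 + x\right) 0 = 0$)
$L = 9$
$h{\left(F,M \right)} = \sqrt{28 + F}$ ($h{\left(F,M \right)} = \sqrt{\left(F + 19\right) + 9} = \sqrt{\left(19 + F\right) + 9} = \sqrt{28 + F}$)
$T = -5010 + 2 \sqrt{35}$ ($T = 7 - \left(5017 - \sqrt{28 + 112}\right) = 7 - \left(5017 - \sqrt{140}\right) = 7 - \left(5017 - 2 \sqrt{35}\right) = -5010 + 2 \sqrt{35} \approx -4998.2$)
$- T = - (-5010 + 2 \sqrt{35}) = 5010 - 2 \sqrt{35}$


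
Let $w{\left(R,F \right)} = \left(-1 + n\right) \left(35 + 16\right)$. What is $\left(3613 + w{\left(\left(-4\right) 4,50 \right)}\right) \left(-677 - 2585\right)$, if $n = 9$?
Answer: $-13116502$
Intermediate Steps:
$w{\left(R,F \right)} = 408$ ($w{\left(R,F \right)} = \left(-1 + 9\right) \left(35 + 16\right) = 8 \cdot 51 = 408$)
$\left(3613 + w{\left(\left(-4\right) 4,50 \right)}\right) \left(-677 - 2585\right) = \left(3613 + 408\right) \left(-677 - 2585\right) = 4021 \left(-3262\right) = -13116502$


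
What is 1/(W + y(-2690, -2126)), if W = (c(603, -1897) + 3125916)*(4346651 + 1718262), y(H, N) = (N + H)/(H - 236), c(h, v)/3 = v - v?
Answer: 209/3962307394329716 ≈ 5.2747e-14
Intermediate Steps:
c(h, v) = 0 (c(h, v) = 3*(v - v) = 3*0 = 0)
y(H, N) = (H + N)/(-236 + H)
W = 18958408585308 (W = (0 + 3125916)*(4346651 + 1718262) = 3125916*6064913 = 18958408585308)
1/(W + y(-2690, -2126)) = 1/(18958408585308 + (-2690 - 2126)/(-236 - 2690)) = 1/(18958408585308 - 4816/(-2926)) = 1/(18958408585308 - 1/2926*(-4816)) = 1/(18958408585308 + 344/209) = 1/(3962307394329716/209) = 209/3962307394329716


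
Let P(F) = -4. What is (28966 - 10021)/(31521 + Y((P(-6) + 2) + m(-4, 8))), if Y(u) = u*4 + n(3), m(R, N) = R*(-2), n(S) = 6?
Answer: 6315/10517 ≈ 0.60046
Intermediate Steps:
m(R, N) = -2*R
Y(u) = 6 + 4*u (Y(u) = u*4 + 6 = 4*u + 6 = 6 + 4*u)
(28966 - 10021)/(31521 + Y((P(-6) + 2) + m(-4, 8))) = (28966 - 10021)/(31521 + (6 + 4*((-4 + 2) - 2*(-4)))) = 18945/(31521 + (6 + 4*(-2 + 8))) = 18945/(31521 + (6 + 4*6)) = 18945/(31521 + (6 + 24)) = 18945/(31521 + 30) = 18945/31551 = 18945*(1/31551) = 6315/10517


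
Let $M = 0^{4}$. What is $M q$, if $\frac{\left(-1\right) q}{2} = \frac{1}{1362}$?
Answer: $0$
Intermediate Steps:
$M = 0$
$q = - \frac{1}{681}$ ($q = - \frac{2}{1362} = \left(-2\right) \frac{1}{1362} = - \frac{1}{681} \approx -0.0014684$)
$M q = 0 \left(- \frac{1}{681}\right) = 0$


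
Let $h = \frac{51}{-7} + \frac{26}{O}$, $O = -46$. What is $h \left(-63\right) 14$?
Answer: $\frac{159264}{23} \approx 6924.5$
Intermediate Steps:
$h = - \frac{1264}{161}$ ($h = \frac{51}{-7} + \frac{26}{-46} = 51 \left(- \frac{1}{7}\right) + 26 \left(- \frac{1}{46}\right) = - \frac{51}{7} - \frac{13}{23} = - \frac{1264}{161} \approx -7.8509$)
$h \left(-63\right) 14 = \left(- \frac{1264}{161}\right) \left(-63\right) 14 = \frac{11376}{23} \cdot 14 = \frac{159264}{23}$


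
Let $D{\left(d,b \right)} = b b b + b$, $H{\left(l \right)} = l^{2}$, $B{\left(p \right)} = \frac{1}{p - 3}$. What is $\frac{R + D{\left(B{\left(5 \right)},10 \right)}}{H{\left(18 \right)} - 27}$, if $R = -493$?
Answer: $\frac{47}{27} \approx 1.7407$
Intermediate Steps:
$B{\left(p \right)} = \frac{1}{-3 + p}$
$D{\left(d,b \right)} = b + b^{3}$ ($D{\left(d,b \right)} = b^{2} b + b = b^{3} + b = b + b^{3}$)
$\frac{R + D{\left(B{\left(5 \right)},10 \right)}}{H{\left(18 \right)} - 27} = \frac{-493 + \left(10 + 10^{3}\right)}{18^{2} - 27} = \frac{-493 + \left(10 + 1000\right)}{324 - 27} = \frac{-493 + 1010}{297} = 517 \cdot \frac{1}{297} = \frac{47}{27}$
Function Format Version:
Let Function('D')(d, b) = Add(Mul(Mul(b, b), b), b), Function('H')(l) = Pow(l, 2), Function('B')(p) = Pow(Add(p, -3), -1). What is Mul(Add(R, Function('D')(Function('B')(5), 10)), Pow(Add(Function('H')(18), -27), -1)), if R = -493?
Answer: Rational(47, 27) ≈ 1.7407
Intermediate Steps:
Function('B')(p) = Pow(Add(-3, p), -1)
Function('D')(d, b) = Add(b, Pow(b, 3)) (Function('D')(d, b) = Add(Mul(Pow(b, 2), b), b) = Add(Pow(b, 3), b) = Add(b, Pow(b, 3)))
Mul(Add(R, Function('D')(Function('B')(5), 10)), Pow(Add(Function('H')(18), -27), -1)) = Mul(Add(-493, Add(10, Pow(10, 3))), Pow(Add(Pow(18, 2), -27), -1)) = Mul(Add(-493, Add(10, 1000)), Pow(Add(324, -27), -1)) = Mul(Add(-493, 1010), Pow(297, -1)) = Mul(517, Rational(1, 297)) = Rational(47, 27)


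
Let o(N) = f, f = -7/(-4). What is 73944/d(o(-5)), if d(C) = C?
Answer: 295776/7 ≈ 42254.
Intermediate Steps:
f = 7/4 (f = -7*(-¼) = 7/4 ≈ 1.7500)
o(N) = 7/4
73944/d(o(-5)) = 73944/(7/4) = 73944*(4/7) = 295776/7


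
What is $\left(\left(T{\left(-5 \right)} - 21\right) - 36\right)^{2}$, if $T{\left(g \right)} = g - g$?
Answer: $3249$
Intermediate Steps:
$T{\left(g \right)} = 0$
$\left(\left(T{\left(-5 \right)} - 21\right) - 36\right)^{2} = \left(\left(0 - 21\right) - 36\right)^{2} = \left(-21 - 36\right)^{2} = \left(-57\right)^{2} = 3249$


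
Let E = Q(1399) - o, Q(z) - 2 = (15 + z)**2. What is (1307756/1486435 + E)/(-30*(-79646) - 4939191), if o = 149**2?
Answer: -2938976130451/3790128313785 ≈ -0.77543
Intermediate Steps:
o = 22201
Q(z) = 2 + (15 + z)**2
E = 1977197 (E = (2 + (15 + 1399)**2) - 1*22201 = (2 + 1414**2) - 22201 = (2 + 1999396) - 22201 = 1999398 - 22201 = 1977197)
(1307756/1486435 + E)/(-30*(-79646) - 4939191) = (1307756/1486435 + 1977197)/(-30*(-79646) - 4939191) = (1307756*(1/1486435) + 1977197)/(2389380 - 4939191) = (1307756/1486435 + 1977197)/(-2549811) = (2938976130451/1486435)*(-1/2549811) = -2938976130451/3790128313785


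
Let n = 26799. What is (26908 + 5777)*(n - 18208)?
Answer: 280796835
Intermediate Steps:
(26908 + 5777)*(n - 18208) = (26908 + 5777)*(26799 - 18208) = 32685*8591 = 280796835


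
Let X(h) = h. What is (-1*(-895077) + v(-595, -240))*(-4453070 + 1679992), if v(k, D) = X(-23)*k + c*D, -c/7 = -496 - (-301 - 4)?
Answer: -1630242640796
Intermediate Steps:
c = 1337 (c = -7*(-496 - (-301 - 4)) = -7*(-496 - 1*(-305)) = -7*(-496 + 305) = -7*(-191) = 1337)
v(k, D) = -23*k + 1337*D
(-1*(-895077) + v(-595, -240))*(-4453070 + 1679992) = (-1*(-895077) + (-23*(-595) + 1337*(-240)))*(-4453070 + 1679992) = (895077 + (13685 - 320880))*(-2773078) = (895077 - 307195)*(-2773078) = 587882*(-2773078) = -1630242640796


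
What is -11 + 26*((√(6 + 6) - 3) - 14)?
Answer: -453 + 52*√3 ≈ -362.93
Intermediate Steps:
-11 + 26*((√(6 + 6) - 3) - 14) = -11 + 26*((√12 - 3) - 14) = -11 + 26*((2*√3 - 3) - 14) = -11 + 26*((-3 + 2*√3) - 14) = -11 + 26*(-17 + 2*√3) = -11 + (-442 + 52*√3) = -453 + 52*√3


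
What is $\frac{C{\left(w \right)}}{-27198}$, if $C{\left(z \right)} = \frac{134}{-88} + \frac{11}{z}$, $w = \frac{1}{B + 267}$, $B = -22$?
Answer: $- \frac{118513}{1196712} \approx -0.099032$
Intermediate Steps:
$w = \frac{1}{245}$ ($w = \frac{1}{-22 + 267} = \frac{1}{245} \approx 0.0040816$)
$C{\left(z \right)} = - \frac{67}{44} + \frac{11}{z}$ ($C{\left(z \right)} = 134 \left(- \frac{1}{88}\right) + \frac{11}{z} = - \frac{67}{44} + \frac{11}{z}$)
$\frac{C{\left(w \right)}}{-27198} = \frac{- \frac{67}{44} + 11 \frac{1}{\frac{1}{245}}}{-27198} = \left(- \frac{67}{44} + 11 \cdot 245\right) \left(- \frac{1}{27198}\right) = \left(- \frac{67}{44} + 2695\right) \left(- \frac{1}{27198}\right) = \frac{118513}{44} \left(- \frac{1}{27198}\right) = - \frac{118513}{1196712}$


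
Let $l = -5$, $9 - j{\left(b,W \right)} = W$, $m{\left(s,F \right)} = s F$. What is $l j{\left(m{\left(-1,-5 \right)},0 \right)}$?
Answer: $-45$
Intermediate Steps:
$m{\left(s,F \right)} = F s$
$j{\left(b,W \right)} = 9 - W$
$l j{\left(m{\left(-1,-5 \right)},0 \right)} = - 5 \left(9 - 0\right) = - 5 \left(9 + 0\right) = \left(-5\right) 9 = -45$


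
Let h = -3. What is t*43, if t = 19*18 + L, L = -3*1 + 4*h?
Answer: 14061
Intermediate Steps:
L = -15 (L = -3*1 + 4*(-3) = -3 - 12 = -15)
t = 327 (t = 19*18 - 15 = 342 - 15 = 327)
t*43 = 327*43 = 14061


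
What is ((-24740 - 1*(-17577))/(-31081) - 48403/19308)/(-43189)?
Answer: 1366110439/25918234922172 ≈ 5.2708e-5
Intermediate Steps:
((-24740 - 1*(-17577))/(-31081) - 48403/19308)/(-43189) = ((-24740 + 17577)*(-1/31081) - 48403*1/19308)*(-1/43189) = (-7163*(-1/31081) - 48403/19308)*(-1/43189) = (7163/31081 - 48403/19308)*(-1/43189) = -1366110439/600111948*(-1/43189) = 1366110439/25918234922172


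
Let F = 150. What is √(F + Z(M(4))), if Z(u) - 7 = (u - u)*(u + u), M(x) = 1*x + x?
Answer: √157 ≈ 12.530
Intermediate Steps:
M(x) = 2*x (M(x) = x + x = 2*x)
Z(u) = 7 (Z(u) = 7 + (u - u)*(u + u) = 7 + 0*(2*u) = 7 + 0 = 7)
√(F + Z(M(4))) = √(150 + 7) = √157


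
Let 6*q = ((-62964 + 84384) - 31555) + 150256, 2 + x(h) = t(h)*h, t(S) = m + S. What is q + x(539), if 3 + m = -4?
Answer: 620199/2 ≈ 3.1010e+5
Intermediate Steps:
m = -7 (m = -3 - 4 = -7)
t(S) = -7 + S
x(h) = -2 + h*(-7 + h) (x(h) = -2 + (-7 + h)*h = -2 + h*(-7 + h))
q = 46707/2 (q = (((-62964 + 84384) - 31555) + 150256)/6 = ((21420 - 31555) + 150256)/6 = (-10135 + 150256)/6 = (⅙)*140121 = 46707/2 ≈ 23354.)
q + x(539) = 46707/2 + (-2 + 539*(-7 + 539)) = 46707/2 + (-2 + 539*532) = 46707/2 + (-2 + 286748) = 46707/2 + 286746 = 620199/2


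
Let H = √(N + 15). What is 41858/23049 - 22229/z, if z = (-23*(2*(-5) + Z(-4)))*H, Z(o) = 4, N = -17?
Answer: 41858/23049 + 22229*I*√2/276 ≈ 1.816 + 113.9*I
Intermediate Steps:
H = I*√2 (H = √(-17 + 15) = √(-2) = I*√2 ≈ 1.4142*I)
z = 138*I*√2 (z = (-23*(2*(-5) + 4))*(I*√2) = (-23*(-10 + 4))*(I*√2) = (-23*(-6))*(I*√2) = 138*(I*√2) = 138*I*√2 ≈ 195.16*I)
41858/23049 - 22229/z = 41858/23049 - 22229*(-I*√2/276) = 41858*(1/23049) - (-22229)*I*√2/276 = 41858/23049 + 22229*I*√2/276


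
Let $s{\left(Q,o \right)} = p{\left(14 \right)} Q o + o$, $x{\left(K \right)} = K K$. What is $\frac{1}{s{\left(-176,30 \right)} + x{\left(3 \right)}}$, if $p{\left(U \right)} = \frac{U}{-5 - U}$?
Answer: $\frac{19}{74661} \approx 0.00025448$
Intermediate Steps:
$x{\left(K \right)} = K^{2}$
$s{\left(Q,o \right)} = o - \frac{14 Q o}{19}$ ($s{\left(Q,o \right)} = \left(-1\right) 14 \frac{1}{5 + 14} Q o + o = \left(-1\right) 14 \cdot \frac{1}{19} Q o + o = - \frac{14 Q}{19} o + o = - \frac{14 Q o}{19} + o = o - \frac{14 Q o}{19}$)
$\frac{1}{s{\left(-176,30 \right)} + x{\left(3 \right)}} = \frac{1}{\frac{1}{19} \cdot 30 \left(19 - -2464\right) + 3^{2}} = \frac{1}{\frac{1}{19} \cdot 30 \left(19 + 2464\right) + 9} = \frac{1}{\frac{1}{19} \cdot 30 \cdot 2483 + 9} = \frac{1}{\frac{74490}{19} + 9} = \frac{1}{\frac{74661}{19}} = \frac{19}{74661}$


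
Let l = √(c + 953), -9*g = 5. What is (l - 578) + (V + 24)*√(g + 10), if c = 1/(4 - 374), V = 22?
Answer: -578 + √130465330/370 + 46*√85/3 ≈ -405.76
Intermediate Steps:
c = -1/370 (c = 1/(-370) = -1/370 ≈ -0.0027027)
g = -5/9 (g = -⅑*5 = -5/9 ≈ -0.55556)
l = √130465330/370 (l = √(-1/370 + 953) = √(352609/370) = √130465330/370 ≈ 30.871)
(l - 578) + (V + 24)*√(g + 10) = (√130465330/370 - 578) + (22 + 24)*√(-5/9 + 10) = (-578 + √130465330/370) + 46*√(85/9) = (-578 + √130465330/370) + 46*(√85/3) = (-578 + √130465330/370) + 46*√85/3 = -578 + √130465330/370 + 46*√85/3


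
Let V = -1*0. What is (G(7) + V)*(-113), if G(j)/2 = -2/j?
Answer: 452/7 ≈ 64.571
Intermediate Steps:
G(j) = -4/j (G(j) = 2*(-2/j) = -4/j)
V = 0
(G(7) + V)*(-113) = (-4/7 + 0)*(-113) = -4/7*(-113) = 452/7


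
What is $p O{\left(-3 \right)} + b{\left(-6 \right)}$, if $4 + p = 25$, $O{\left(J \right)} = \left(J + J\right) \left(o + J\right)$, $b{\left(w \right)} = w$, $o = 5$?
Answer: $-258$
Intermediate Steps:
$O{\left(J \right)} = 2 J \left(5 + J\right)$ ($O{\left(J \right)} = \left(J + J\right) \left(5 + J\right) = 2 J \left(5 + J\right)$)
$p = 21$ ($p = -4 + 25 = 21$)
$p O{\left(-3 \right)} + b{\left(-6 \right)} = 21 \cdot 2 \left(-3\right) \left(5 - 3\right) - 6 = 21 \cdot 2 \left(-3\right) 2 - 6 = 21 \left(-12\right) - 6 = -252 - 6 = -258$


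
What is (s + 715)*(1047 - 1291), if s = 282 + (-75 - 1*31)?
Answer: -217404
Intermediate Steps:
s = 176 (s = 282 + (-75 - 31) = 282 - 106 = 176)
(s + 715)*(1047 - 1291) = (176 + 715)*(1047 - 1291) = 891*(-244) = -217404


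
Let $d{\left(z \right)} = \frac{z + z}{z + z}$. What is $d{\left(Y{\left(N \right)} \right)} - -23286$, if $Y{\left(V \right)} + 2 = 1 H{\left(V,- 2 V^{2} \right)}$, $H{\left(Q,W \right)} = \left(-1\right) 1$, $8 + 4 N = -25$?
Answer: $23287$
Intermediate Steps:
$N = - \frac{33}{4}$ ($N = -2 + \frac{1}{4} \left(-25\right) = -2 - \frac{25}{4} = - \frac{33}{4} \approx -8.25$)
$H{\left(Q,W \right)} = -1$
$Y{\left(V \right)} = -3$ ($Y{\left(V \right)} = -2 + 1 \left(-1\right) = -2 - 1 = -3$)
$d{\left(z \right)} = 1$ ($d{\left(z \right)} = \frac{2 z}{2 z} = 2 z \frac{1}{2 z} = 1$)
$d{\left(Y{\left(N \right)} \right)} - -23286 = 1 - -23286 = 1 + 23286 = 23287$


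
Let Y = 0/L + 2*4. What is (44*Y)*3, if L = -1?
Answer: 1056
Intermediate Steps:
Y = 8 (Y = 0/(-1) + 2*4 = 0*(-1) + 8 = 0 + 8 = 8)
(44*Y)*3 = (44*8)*3 = 352*3 = 1056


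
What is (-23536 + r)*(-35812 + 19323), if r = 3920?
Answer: 323448224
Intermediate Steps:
(-23536 + r)*(-35812 + 19323) = (-23536 + 3920)*(-35812 + 19323) = -19616*(-16489) = 323448224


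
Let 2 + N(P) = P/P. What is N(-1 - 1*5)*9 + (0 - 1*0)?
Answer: -9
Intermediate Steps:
N(P) = -1 (N(P) = -2 + P/P = -2 + 1 = -1)
N(-1 - 1*5)*9 + (0 - 1*0) = -1*9 + (0 - 1*0) = -9 + (0 + 0) = -9 + 0 = -9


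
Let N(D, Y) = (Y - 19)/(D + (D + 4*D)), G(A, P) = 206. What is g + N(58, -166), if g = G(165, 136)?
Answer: 71503/348 ≈ 205.47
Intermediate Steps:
g = 206
N(D, Y) = (-19 + Y)/(6*D) (N(D, Y) = (-19 + Y)/(D + 5*D) = (-19 + Y)/((6*D)) = (-19 + Y)*(1/(6*D)) = (-19 + Y)/(6*D))
g + N(58, -166) = 206 + (⅙)*(-19 - 166)/58 = 206 + (⅙)*(1/58)*(-185) = 206 - 185/348 = 71503/348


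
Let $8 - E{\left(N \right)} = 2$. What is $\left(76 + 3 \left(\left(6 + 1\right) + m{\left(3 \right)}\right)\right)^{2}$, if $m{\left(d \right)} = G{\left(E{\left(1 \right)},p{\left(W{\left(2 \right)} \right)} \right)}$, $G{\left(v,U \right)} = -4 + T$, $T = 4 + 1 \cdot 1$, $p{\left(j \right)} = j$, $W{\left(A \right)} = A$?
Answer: $10000$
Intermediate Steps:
$E{\left(N \right)} = 6$ ($E{\left(N \right)} = 8 - 2 = 6$)
$T = 5$ ($T = 4 + 1 = 5$)
$G{\left(v,U \right)} = 1$ ($G{\left(v,U \right)} = -4 + 5 = 1$)
$m{\left(d \right)} = 1$
$\left(76 + 3 \left(\left(6 + 1\right) + m{\left(3 \right)}\right)\right)^{2} = \left(76 + 3 \left(\left(6 + 1\right) + 1\right)\right)^{2} = \left(76 + 3 \left(7 + 1\right)\right)^{2} = \left(76 + 3 \cdot 8\right)^{2} = \left(76 + 24\right)^{2} = 100^{2} = 10000$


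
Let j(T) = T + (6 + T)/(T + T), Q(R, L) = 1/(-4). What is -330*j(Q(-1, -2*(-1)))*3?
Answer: 23265/2 ≈ 11633.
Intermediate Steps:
Q(R, L) = -¼
j(T) = T + (6 + T)/(2*T) (j(T) = T + (6 + T)/((2*T)) = T + (6 + T)*(1/(2*T)) = T + (6 + T)/(2*T))
-330*j(Q(-1, -2*(-1)))*3 = -330*(½ - ¼ + 3/(-¼))*3 = -330*(½ - ¼ + 3*(-4))*3 = -330*(½ - ¼ - 12)*3 = -(-7755)*3/2 = -330*(-141/4) = 23265/2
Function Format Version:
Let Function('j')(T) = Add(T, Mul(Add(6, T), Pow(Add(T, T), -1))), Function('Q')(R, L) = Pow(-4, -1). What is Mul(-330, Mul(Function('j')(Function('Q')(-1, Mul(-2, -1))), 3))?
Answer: Rational(23265, 2) ≈ 11633.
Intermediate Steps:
Function('Q')(R, L) = Rational(-1, 4)
Function('j')(T) = Add(T, Mul(Rational(1, 2), Pow(T, -1), Add(6, T))) (Function('j')(T) = Add(T, Mul(Add(6, T), Pow(Mul(2, T), -1))) = Add(T, Mul(Add(6, T), Mul(Rational(1, 2), Pow(T, -1)))) = Add(T, Mul(Rational(1, 2), Pow(T, -1), Add(6, T))))
Mul(-330, Mul(Function('j')(Function('Q')(-1, Mul(-2, -1))), 3)) = Mul(-330, Mul(Add(Rational(1, 2), Rational(-1, 4), Mul(3, Pow(Rational(-1, 4), -1))), 3)) = Mul(-330, Mul(Add(Rational(1, 2), Rational(-1, 4), Mul(3, -4)), 3)) = Mul(-330, Mul(Add(Rational(1, 2), Rational(-1, 4), -12), 3)) = Mul(-330, Mul(Rational(-47, 4), 3)) = Mul(-330, Rational(-141, 4)) = Rational(23265, 2)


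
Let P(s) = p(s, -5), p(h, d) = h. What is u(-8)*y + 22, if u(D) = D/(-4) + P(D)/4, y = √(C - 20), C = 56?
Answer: 22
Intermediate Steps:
P(s) = s
y = 6 (y = √(56 - 20) = √36 = 6)
u(D) = 0 (u(D) = D/(-4) + D/4 = D*(-¼) + D*(¼) = -D/4 + D/4 = 0)
u(-8)*y + 22 = 0*6 + 22 = 0 + 22 = 22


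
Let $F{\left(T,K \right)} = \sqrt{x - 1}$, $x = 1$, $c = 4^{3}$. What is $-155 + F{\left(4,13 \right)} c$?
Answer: $-155$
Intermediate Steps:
$c = 64$
$F{\left(T,K \right)} = 0$ ($F{\left(T,K \right)} = \sqrt{1 - 1} = \sqrt{0} = 0$)
$-155 + F{\left(4,13 \right)} c = -155 + 0 \cdot 64 = -155 + 0 = -155$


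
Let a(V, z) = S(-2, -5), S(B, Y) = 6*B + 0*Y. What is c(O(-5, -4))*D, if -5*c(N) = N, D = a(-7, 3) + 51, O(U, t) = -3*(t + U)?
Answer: -1053/5 ≈ -210.60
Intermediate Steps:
S(B, Y) = 6*B (S(B, Y) = 6*B + 0 = 6*B)
a(V, z) = -12 (a(V, z) = 6*(-2) = -12)
O(U, t) = -3*U - 3*t (O(U, t) = -3*(U + t) = -3*U - 3*t)
D = 39 (D = -12 + 51 = 39)
c(N) = -N/5
c(O(-5, -4))*D = -(-3*(-5) - 3*(-4))/5*39 = -(15 + 12)/5*39 = -⅕*27*39 = -27/5*39 = -1053/5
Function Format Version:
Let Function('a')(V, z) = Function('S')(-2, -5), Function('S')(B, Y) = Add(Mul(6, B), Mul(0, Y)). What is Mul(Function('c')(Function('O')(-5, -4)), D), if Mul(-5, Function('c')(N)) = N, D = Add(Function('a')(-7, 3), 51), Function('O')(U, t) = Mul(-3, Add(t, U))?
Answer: Rational(-1053, 5) ≈ -210.60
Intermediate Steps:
Function('S')(B, Y) = Mul(6, B) (Function('S')(B, Y) = Add(Mul(6, B), 0) = Mul(6, B))
Function('a')(V, z) = -12 (Function('a')(V, z) = Mul(6, -2) = -12)
Function('O')(U, t) = Add(Mul(-3, U), Mul(-3, t)) (Function('O')(U, t) = Mul(-3, Add(U, t)) = Add(Mul(-3, U), Mul(-3, t)))
D = 39 (D = Add(-12, 51) = 39)
Function('c')(N) = Mul(Rational(-1, 5), N)
Mul(Function('c')(Function('O')(-5, -4)), D) = Mul(Mul(Rational(-1, 5), Add(Mul(-3, -5), Mul(-3, -4))), 39) = Mul(Mul(Rational(-1, 5), Add(15, 12)), 39) = Mul(Mul(Rational(-1, 5), 27), 39) = Mul(Rational(-27, 5), 39) = Rational(-1053, 5)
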